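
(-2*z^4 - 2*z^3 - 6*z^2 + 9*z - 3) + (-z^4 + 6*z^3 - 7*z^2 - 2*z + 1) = -3*z^4 + 4*z^3 - 13*z^2 + 7*z - 2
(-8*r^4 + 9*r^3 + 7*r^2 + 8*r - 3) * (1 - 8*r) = 64*r^5 - 80*r^4 - 47*r^3 - 57*r^2 + 32*r - 3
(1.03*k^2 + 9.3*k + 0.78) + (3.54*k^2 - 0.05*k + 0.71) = 4.57*k^2 + 9.25*k + 1.49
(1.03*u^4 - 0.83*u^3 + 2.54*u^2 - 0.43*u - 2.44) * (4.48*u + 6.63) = 4.6144*u^5 + 3.1105*u^4 + 5.8763*u^3 + 14.9138*u^2 - 13.7821*u - 16.1772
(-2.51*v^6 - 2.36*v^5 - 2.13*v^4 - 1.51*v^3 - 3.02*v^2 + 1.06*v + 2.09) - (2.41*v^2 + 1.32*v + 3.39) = -2.51*v^6 - 2.36*v^5 - 2.13*v^4 - 1.51*v^3 - 5.43*v^2 - 0.26*v - 1.3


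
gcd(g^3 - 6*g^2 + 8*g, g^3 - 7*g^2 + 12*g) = g^2 - 4*g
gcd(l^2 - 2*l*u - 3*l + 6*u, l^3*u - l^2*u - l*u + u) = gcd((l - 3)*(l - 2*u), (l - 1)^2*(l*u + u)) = 1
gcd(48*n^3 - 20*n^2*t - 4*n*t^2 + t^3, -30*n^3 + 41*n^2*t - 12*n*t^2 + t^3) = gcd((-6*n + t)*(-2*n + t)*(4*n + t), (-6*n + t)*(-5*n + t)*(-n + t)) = -6*n + t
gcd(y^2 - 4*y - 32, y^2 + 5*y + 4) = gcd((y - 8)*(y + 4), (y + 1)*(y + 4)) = y + 4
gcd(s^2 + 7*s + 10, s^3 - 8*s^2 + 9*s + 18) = 1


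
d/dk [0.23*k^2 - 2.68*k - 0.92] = 0.46*k - 2.68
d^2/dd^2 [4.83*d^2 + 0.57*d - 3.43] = 9.66000000000000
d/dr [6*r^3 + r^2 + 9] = 2*r*(9*r + 1)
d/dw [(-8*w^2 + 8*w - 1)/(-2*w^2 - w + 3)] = (24*w^2 - 52*w + 23)/(4*w^4 + 4*w^3 - 11*w^2 - 6*w + 9)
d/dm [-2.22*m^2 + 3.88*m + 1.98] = 3.88 - 4.44*m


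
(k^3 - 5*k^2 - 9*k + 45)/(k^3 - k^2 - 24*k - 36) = (k^2 - 8*k + 15)/(k^2 - 4*k - 12)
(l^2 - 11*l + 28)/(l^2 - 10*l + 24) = (l - 7)/(l - 6)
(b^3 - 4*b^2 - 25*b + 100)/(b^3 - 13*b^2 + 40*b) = (b^2 + b - 20)/(b*(b - 8))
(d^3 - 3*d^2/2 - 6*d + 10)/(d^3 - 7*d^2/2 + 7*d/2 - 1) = (2*d^2 + d - 10)/(2*d^2 - 3*d + 1)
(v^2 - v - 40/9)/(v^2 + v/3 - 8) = (v + 5/3)/(v + 3)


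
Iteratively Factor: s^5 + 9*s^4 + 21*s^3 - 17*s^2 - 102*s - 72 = (s - 2)*(s^4 + 11*s^3 + 43*s^2 + 69*s + 36) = (s - 2)*(s + 3)*(s^3 + 8*s^2 + 19*s + 12) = (s - 2)*(s + 1)*(s + 3)*(s^2 + 7*s + 12) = (s - 2)*(s + 1)*(s + 3)*(s + 4)*(s + 3)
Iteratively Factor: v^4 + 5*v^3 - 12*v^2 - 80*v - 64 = (v + 4)*(v^3 + v^2 - 16*v - 16) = (v + 4)^2*(v^2 - 3*v - 4) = (v - 4)*(v + 4)^2*(v + 1)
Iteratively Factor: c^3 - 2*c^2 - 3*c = (c - 3)*(c^2 + c) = (c - 3)*(c + 1)*(c)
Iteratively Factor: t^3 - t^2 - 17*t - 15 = (t + 3)*(t^2 - 4*t - 5) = (t - 5)*(t + 3)*(t + 1)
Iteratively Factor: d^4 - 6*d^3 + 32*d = (d - 4)*(d^3 - 2*d^2 - 8*d) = d*(d - 4)*(d^2 - 2*d - 8) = d*(d - 4)^2*(d + 2)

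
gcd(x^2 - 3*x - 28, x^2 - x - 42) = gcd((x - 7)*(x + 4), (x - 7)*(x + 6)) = x - 7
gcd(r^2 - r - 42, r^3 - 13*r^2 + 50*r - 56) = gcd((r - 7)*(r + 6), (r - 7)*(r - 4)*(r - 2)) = r - 7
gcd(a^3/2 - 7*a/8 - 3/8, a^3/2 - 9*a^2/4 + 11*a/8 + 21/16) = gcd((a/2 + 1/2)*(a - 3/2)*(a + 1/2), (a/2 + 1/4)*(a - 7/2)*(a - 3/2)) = a^2 - a - 3/4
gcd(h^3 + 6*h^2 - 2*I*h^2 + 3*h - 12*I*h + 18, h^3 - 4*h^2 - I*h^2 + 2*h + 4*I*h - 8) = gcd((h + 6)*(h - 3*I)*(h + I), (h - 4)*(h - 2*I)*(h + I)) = h + I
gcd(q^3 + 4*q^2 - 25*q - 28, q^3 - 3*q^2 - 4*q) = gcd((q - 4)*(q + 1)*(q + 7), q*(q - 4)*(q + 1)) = q^2 - 3*q - 4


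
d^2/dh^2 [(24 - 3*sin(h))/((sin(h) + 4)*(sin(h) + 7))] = 3*(sin(h)^5 - 43*sin(h)^4 - 434*sin(h)^3 - 332*sin(h)^2 + 3944*sin(h) + 2104)/((sin(h) + 4)^3*(sin(h) + 7)^3)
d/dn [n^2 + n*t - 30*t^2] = 2*n + t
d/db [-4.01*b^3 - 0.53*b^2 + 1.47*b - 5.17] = -12.03*b^2 - 1.06*b + 1.47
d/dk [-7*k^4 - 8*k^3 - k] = -28*k^3 - 24*k^2 - 1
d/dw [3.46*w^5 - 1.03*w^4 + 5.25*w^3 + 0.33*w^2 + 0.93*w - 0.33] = 17.3*w^4 - 4.12*w^3 + 15.75*w^2 + 0.66*w + 0.93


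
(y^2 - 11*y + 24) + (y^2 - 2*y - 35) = 2*y^2 - 13*y - 11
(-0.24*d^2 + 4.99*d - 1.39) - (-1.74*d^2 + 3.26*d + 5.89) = 1.5*d^2 + 1.73*d - 7.28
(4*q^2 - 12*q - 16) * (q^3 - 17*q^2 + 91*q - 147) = 4*q^5 - 80*q^4 + 552*q^3 - 1408*q^2 + 308*q + 2352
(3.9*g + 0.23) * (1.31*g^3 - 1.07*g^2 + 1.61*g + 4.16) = 5.109*g^4 - 3.8717*g^3 + 6.0329*g^2 + 16.5943*g + 0.9568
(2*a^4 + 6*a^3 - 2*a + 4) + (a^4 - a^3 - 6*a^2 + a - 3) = 3*a^4 + 5*a^3 - 6*a^2 - a + 1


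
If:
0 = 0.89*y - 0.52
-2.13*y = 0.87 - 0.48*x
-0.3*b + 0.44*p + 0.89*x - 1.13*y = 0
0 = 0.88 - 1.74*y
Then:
No Solution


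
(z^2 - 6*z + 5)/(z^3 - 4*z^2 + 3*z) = (z - 5)/(z*(z - 3))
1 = 1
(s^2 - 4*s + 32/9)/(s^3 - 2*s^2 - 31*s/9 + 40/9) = (3*s - 4)/(3*s^2 + 2*s - 5)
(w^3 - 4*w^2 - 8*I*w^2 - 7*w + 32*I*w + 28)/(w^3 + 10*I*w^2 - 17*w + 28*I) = (w^2 - w*(4 + 7*I) + 28*I)/(w^2 + 11*I*w - 28)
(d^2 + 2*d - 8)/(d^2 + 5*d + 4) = (d - 2)/(d + 1)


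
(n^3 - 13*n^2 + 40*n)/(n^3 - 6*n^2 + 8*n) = (n^2 - 13*n + 40)/(n^2 - 6*n + 8)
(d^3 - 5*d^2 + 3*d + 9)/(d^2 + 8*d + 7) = (d^2 - 6*d + 9)/(d + 7)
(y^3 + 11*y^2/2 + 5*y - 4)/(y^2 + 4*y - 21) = (y^3 + 11*y^2/2 + 5*y - 4)/(y^2 + 4*y - 21)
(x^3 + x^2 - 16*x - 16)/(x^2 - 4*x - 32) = (x^2 - 3*x - 4)/(x - 8)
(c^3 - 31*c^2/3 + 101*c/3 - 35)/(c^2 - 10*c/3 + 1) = (3*c^2 - 22*c + 35)/(3*c - 1)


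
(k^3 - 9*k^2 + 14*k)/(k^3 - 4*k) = (k - 7)/(k + 2)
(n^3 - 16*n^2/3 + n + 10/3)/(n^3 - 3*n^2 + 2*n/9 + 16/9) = 3*(n - 5)/(3*n - 8)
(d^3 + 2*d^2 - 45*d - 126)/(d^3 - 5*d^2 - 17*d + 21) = (d + 6)/(d - 1)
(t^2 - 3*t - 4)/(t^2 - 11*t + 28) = (t + 1)/(t - 7)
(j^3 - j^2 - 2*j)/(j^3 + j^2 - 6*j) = (j + 1)/(j + 3)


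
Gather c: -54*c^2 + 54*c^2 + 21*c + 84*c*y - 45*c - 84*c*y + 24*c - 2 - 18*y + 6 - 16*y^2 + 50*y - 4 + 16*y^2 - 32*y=0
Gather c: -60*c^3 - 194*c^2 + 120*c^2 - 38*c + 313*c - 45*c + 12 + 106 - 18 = -60*c^3 - 74*c^2 + 230*c + 100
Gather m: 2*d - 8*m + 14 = 2*d - 8*m + 14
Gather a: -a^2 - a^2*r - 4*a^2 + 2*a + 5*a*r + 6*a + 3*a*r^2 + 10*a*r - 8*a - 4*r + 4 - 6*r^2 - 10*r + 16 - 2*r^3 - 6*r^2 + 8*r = a^2*(-r - 5) + a*(3*r^2 + 15*r) - 2*r^3 - 12*r^2 - 6*r + 20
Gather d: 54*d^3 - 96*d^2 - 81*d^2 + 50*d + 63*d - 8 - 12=54*d^3 - 177*d^2 + 113*d - 20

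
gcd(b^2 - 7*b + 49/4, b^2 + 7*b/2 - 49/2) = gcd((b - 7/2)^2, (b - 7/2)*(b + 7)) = b - 7/2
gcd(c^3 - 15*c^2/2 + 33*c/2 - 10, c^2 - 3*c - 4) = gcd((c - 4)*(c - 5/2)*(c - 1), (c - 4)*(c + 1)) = c - 4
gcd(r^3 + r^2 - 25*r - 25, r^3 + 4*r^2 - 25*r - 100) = r^2 - 25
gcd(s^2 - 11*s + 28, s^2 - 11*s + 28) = s^2 - 11*s + 28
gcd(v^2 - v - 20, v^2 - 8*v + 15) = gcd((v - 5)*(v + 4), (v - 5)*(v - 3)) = v - 5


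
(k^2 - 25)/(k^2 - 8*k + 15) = (k + 5)/(k - 3)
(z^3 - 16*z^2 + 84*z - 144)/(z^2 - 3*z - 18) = (z^2 - 10*z + 24)/(z + 3)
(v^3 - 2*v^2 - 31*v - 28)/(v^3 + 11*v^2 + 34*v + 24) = (v - 7)/(v + 6)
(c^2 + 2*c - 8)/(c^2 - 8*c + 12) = (c + 4)/(c - 6)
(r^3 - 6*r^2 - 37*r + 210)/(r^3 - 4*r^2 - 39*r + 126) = (r - 5)/(r - 3)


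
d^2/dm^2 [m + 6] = 0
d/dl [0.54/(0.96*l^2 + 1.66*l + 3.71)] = (-1.0368*l - 0.8964)/(0.96*l^2 + 1.66*l + 3.71)^2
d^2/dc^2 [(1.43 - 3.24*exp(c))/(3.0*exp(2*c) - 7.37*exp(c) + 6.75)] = (-29.16*exp(4*c) - 20.1564000000001*exp(3*c) + 298.8081*exp(2*c) - 199.338733*exp(c) - 76.483575)*exp(c)/(27.0*exp(6*c) - 198.99*exp(5*c) + 671.1021*exp(4*c) - 1295.770553*exp(3*c) + 1509.979725*exp(2*c) - 1007.386875*exp(c) + 307.546875)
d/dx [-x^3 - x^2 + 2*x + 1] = -3*x^2 - 2*x + 2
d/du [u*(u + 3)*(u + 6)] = 3*u^2 + 18*u + 18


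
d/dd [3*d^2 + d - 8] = 6*d + 1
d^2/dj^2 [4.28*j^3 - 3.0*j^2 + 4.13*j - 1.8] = 25.68*j - 6.0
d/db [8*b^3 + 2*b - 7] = 24*b^2 + 2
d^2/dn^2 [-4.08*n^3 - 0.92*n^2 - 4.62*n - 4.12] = -24.48*n - 1.84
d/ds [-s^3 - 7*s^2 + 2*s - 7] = -3*s^2 - 14*s + 2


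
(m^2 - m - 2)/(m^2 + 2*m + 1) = (m - 2)/(m + 1)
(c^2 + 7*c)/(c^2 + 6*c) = (c + 7)/(c + 6)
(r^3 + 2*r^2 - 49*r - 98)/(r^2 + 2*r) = r - 49/r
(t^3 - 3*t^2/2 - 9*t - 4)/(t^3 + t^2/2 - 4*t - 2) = (t - 4)/(t - 2)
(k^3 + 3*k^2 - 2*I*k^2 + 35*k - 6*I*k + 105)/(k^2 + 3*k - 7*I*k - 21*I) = k + 5*I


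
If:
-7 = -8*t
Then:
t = 7/8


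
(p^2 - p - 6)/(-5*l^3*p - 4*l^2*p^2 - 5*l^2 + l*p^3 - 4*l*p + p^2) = (-p^2 + p + 6)/(5*l^3*p + 4*l^2*p^2 + 5*l^2 - l*p^3 + 4*l*p - p^2)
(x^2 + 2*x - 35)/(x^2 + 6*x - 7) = (x - 5)/(x - 1)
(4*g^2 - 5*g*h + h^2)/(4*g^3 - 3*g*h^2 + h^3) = (4*g^2 - 5*g*h + h^2)/(4*g^3 - 3*g*h^2 + h^3)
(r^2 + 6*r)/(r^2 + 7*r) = (r + 6)/(r + 7)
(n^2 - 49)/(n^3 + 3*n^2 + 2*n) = (n^2 - 49)/(n*(n^2 + 3*n + 2))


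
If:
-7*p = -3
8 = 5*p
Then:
No Solution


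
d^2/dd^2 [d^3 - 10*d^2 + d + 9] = 6*d - 20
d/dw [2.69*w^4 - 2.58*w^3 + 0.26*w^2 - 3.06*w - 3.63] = 10.76*w^3 - 7.74*w^2 + 0.52*w - 3.06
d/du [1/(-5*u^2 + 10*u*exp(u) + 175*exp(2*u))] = 2*(-u*exp(u) + u - 35*exp(2*u) - exp(u))/(5*(-u^2 + 2*u*exp(u) + 35*exp(2*u))^2)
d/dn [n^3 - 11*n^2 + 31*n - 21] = 3*n^2 - 22*n + 31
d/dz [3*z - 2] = 3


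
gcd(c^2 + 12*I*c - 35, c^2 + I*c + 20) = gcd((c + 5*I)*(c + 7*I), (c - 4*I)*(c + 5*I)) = c + 5*I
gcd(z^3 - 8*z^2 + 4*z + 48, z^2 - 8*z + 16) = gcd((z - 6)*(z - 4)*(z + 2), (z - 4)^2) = z - 4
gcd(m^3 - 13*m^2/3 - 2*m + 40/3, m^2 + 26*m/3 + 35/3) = m + 5/3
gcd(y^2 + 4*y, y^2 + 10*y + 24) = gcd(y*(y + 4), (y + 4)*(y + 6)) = y + 4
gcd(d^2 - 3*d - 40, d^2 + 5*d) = d + 5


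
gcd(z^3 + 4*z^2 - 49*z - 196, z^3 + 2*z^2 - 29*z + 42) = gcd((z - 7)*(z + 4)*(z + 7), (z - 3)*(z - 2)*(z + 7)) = z + 7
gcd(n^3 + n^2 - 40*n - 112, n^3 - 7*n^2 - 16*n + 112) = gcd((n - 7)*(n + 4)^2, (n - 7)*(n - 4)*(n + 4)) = n^2 - 3*n - 28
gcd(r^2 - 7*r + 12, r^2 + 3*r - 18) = r - 3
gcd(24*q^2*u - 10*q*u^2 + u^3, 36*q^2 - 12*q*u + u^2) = 6*q - u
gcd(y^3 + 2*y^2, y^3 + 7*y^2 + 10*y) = y^2 + 2*y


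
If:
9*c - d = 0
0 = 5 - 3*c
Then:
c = 5/3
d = 15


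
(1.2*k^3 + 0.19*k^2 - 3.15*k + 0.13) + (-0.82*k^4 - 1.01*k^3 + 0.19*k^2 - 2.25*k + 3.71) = -0.82*k^4 + 0.19*k^3 + 0.38*k^2 - 5.4*k + 3.84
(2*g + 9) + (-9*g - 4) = 5 - 7*g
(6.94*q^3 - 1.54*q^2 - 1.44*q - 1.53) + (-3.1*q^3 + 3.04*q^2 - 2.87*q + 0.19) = 3.84*q^3 + 1.5*q^2 - 4.31*q - 1.34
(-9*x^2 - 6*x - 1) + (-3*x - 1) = -9*x^2 - 9*x - 2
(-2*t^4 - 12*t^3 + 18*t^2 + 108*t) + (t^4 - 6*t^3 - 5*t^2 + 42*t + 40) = -t^4 - 18*t^3 + 13*t^2 + 150*t + 40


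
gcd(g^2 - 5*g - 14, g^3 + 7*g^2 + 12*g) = 1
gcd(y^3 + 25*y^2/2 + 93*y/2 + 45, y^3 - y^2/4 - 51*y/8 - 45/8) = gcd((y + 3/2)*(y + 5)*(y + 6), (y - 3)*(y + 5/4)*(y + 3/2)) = y + 3/2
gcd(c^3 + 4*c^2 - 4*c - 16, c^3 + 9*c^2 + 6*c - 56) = c^2 + 2*c - 8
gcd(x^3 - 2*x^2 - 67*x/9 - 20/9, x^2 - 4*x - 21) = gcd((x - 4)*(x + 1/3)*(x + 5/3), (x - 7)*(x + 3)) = 1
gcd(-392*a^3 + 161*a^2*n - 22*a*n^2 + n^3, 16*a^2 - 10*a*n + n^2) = 8*a - n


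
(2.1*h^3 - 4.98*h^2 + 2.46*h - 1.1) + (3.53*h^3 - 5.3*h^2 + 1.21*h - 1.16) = 5.63*h^3 - 10.28*h^2 + 3.67*h - 2.26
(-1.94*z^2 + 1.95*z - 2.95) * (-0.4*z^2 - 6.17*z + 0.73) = 0.776*z^4 + 11.1898*z^3 - 12.2677*z^2 + 19.625*z - 2.1535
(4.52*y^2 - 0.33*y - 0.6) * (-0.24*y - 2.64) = -1.0848*y^3 - 11.8536*y^2 + 1.0152*y + 1.584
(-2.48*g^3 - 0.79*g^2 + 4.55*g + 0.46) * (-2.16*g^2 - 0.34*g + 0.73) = 5.3568*g^5 + 2.5496*g^4 - 11.3698*g^3 - 3.1173*g^2 + 3.1651*g + 0.3358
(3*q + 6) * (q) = 3*q^2 + 6*q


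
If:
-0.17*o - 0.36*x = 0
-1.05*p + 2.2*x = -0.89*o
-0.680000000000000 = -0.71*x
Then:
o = -2.03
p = 0.29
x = 0.96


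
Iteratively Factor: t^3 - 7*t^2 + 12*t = (t - 4)*(t^2 - 3*t) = (t - 4)*(t - 3)*(t)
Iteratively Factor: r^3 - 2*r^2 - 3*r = (r)*(r^2 - 2*r - 3) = r*(r + 1)*(r - 3)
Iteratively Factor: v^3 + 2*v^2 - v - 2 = (v + 1)*(v^2 + v - 2) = (v + 1)*(v + 2)*(v - 1)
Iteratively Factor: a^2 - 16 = (a + 4)*(a - 4)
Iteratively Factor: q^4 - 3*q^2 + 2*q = (q - 1)*(q^3 + q^2 - 2*q) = (q - 1)^2*(q^2 + 2*q) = q*(q - 1)^2*(q + 2)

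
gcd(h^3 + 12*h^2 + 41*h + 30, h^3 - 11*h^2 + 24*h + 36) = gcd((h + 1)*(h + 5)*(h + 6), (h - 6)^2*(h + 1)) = h + 1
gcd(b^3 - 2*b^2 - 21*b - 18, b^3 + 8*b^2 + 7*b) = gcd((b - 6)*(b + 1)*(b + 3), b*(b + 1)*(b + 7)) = b + 1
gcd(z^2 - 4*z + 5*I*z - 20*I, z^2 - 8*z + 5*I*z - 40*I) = z + 5*I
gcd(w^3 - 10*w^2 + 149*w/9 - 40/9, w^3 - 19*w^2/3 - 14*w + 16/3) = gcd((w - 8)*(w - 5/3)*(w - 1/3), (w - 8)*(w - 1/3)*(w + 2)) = w^2 - 25*w/3 + 8/3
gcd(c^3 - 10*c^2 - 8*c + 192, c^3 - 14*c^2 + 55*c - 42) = c - 6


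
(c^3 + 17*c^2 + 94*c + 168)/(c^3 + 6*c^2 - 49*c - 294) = (c + 4)/(c - 7)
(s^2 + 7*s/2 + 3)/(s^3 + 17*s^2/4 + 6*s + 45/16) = 8*(s + 2)/(8*s^2 + 22*s + 15)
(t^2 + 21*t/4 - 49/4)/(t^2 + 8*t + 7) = (t - 7/4)/(t + 1)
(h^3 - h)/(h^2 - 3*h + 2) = h*(h + 1)/(h - 2)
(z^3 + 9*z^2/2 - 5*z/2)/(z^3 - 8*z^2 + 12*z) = (2*z^2 + 9*z - 5)/(2*(z^2 - 8*z + 12))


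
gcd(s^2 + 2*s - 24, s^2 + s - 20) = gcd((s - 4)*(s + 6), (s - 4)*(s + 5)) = s - 4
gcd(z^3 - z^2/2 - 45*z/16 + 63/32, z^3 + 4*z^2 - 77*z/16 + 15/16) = z - 3/4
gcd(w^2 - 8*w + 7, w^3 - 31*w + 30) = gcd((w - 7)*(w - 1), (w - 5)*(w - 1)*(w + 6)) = w - 1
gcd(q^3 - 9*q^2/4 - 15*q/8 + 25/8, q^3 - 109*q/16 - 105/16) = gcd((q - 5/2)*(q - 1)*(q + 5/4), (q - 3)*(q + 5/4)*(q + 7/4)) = q + 5/4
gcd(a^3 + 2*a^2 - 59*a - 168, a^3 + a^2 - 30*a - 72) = a + 3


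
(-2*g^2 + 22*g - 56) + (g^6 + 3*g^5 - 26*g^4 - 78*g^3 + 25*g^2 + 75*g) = g^6 + 3*g^5 - 26*g^4 - 78*g^3 + 23*g^2 + 97*g - 56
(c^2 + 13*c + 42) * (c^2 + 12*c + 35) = c^4 + 25*c^3 + 233*c^2 + 959*c + 1470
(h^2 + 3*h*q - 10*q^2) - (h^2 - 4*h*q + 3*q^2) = 7*h*q - 13*q^2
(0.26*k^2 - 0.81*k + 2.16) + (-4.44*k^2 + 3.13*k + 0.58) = -4.18*k^2 + 2.32*k + 2.74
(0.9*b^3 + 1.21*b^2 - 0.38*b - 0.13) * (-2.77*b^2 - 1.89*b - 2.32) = -2.493*b^5 - 5.0527*b^4 - 3.3223*b^3 - 1.7289*b^2 + 1.1273*b + 0.3016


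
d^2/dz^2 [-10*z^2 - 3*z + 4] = -20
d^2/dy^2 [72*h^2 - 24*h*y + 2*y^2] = 4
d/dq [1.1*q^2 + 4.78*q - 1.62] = 2.2*q + 4.78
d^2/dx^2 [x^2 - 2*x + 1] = 2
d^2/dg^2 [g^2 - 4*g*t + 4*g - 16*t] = 2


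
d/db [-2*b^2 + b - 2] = 1 - 4*b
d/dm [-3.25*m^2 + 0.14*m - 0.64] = 0.14 - 6.5*m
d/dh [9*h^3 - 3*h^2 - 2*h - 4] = 27*h^2 - 6*h - 2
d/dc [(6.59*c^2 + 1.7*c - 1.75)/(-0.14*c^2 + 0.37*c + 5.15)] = (2.6763*c^2 + 67.387*c + 9.4025)/(0.0196*c^4 - 0.1036*c^3 - 1.3051*c^2 + 3.811*c + 26.5225)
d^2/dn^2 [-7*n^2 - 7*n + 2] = -14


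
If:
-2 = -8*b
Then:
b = 1/4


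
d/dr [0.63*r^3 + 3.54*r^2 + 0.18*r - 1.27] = 1.89*r^2 + 7.08*r + 0.18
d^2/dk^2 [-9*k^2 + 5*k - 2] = -18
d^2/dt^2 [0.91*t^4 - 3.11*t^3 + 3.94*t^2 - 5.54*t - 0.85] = 10.92*t^2 - 18.66*t + 7.88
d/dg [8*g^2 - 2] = 16*g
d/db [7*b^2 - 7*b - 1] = 14*b - 7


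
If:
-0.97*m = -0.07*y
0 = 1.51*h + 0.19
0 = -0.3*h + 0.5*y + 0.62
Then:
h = -0.13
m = -0.09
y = -1.32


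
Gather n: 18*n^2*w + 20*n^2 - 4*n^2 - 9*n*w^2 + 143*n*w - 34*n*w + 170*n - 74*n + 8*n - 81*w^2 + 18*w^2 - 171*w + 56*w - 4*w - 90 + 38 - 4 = n^2*(18*w + 16) + n*(-9*w^2 + 109*w + 104) - 63*w^2 - 119*w - 56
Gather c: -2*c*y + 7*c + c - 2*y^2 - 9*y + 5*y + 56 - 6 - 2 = c*(8 - 2*y) - 2*y^2 - 4*y + 48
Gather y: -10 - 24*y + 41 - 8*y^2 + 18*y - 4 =-8*y^2 - 6*y + 27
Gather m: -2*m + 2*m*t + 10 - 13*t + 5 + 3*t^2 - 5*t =m*(2*t - 2) + 3*t^2 - 18*t + 15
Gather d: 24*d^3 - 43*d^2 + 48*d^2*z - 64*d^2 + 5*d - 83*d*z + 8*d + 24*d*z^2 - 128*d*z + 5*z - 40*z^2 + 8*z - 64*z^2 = 24*d^3 + d^2*(48*z - 107) + d*(24*z^2 - 211*z + 13) - 104*z^2 + 13*z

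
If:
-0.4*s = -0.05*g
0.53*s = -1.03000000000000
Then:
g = -15.55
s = -1.94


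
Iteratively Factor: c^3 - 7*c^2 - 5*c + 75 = (c - 5)*(c^2 - 2*c - 15) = (c - 5)^2*(c + 3)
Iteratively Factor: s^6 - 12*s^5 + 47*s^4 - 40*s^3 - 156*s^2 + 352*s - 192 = (s - 4)*(s^5 - 8*s^4 + 15*s^3 + 20*s^2 - 76*s + 48) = (s - 4)*(s - 2)*(s^4 - 6*s^3 + 3*s^2 + 26*s - 24) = (s - 4)*(s - 2)*(s - 1)*(s^3 - 5*s^2 - 2*s + 24) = (s - 4)*(s - 3)*(s - 2)*(s - 1)*(s^2 - 2*s - 8) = (s - 4)^2*(s - 3)*(s - 2)*(s - 1)*(s + 2)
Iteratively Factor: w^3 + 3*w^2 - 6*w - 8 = (w - 2)*(w^2 + 5*w + 4) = (w - 2)*(w + 4)*(w + 1)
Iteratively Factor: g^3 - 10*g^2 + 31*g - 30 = (g - 3)*(g^2 - 7*g + 10) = (g - 5)*(g - 3)*(g - 2)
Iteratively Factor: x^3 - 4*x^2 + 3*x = (x - 3)*(x^2 - x) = (x - 3)*(x - 1)*(x)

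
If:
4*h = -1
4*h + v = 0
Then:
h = -1/4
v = 1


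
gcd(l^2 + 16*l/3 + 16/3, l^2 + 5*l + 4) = l + 4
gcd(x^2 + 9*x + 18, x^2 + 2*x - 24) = x + 6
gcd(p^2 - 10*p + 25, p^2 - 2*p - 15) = p - 5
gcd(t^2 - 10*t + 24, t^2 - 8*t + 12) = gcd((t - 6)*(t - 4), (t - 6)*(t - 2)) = t - 6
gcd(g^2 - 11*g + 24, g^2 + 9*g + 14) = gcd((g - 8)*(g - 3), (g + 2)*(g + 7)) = 1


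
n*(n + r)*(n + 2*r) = n^3 + 3*n^2*r + 2*n*r^2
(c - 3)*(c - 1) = c^2 - 4*c + 3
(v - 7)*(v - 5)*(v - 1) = v^3 - 13*v^2 + 47*v - 35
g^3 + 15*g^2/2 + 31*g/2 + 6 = (g + 1/2)*(g + 3)*(g + 4)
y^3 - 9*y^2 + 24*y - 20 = (y - 5)*(y - 2)^2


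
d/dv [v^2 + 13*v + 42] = 2*v + 13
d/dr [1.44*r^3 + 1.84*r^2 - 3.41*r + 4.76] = 4.32*r^2 + 3.68*r - 3.41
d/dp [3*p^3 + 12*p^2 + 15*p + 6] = 9*p^2 + 24*p + 15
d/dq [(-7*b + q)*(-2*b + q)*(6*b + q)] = -40*b^2 - 6*b*q + 3*q^2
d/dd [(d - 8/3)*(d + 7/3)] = 2*d - 1/3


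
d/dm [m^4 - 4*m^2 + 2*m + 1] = 4*m^3 - 8*m + 2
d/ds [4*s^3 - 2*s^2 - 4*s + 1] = 12*s^2 - 4*s - 4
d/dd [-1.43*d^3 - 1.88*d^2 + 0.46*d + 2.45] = -4.29*d^2 - 3.76*d + 0.46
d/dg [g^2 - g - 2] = 2*g - 1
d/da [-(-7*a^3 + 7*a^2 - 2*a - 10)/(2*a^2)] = (7*a^3/2 - a - 10)/a^3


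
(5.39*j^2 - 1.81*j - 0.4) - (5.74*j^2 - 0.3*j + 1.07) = -0.350000000000001*j^2 - 1.51*j - 1.47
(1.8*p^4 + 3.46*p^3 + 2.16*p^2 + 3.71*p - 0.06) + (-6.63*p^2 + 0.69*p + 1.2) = 1.8*p^4 + 3.46*p^3 - 4.47*p^2 + 4.4*p + 1.14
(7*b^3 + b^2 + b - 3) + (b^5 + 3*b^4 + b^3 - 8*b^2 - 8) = b^5 + 3*b^4 + 8*b^3 - 7*b^2 + b - 11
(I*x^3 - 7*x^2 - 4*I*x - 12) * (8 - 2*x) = -2*I*x^4 + 14*x^3 + 8*I*x^3 - 56*x^2 + 8*I*x^2 + 24*x - 32*I*x - 96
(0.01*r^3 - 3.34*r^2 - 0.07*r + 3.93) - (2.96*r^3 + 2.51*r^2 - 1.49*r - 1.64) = -2.95*r^3 - 5.85*r^2 + 1.42*r + 5.57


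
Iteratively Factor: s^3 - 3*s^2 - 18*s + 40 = (s - 2)*(s^2 - s - 20) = (s - 2)*(s + 4)*(s - 5)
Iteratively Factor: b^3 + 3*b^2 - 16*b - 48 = (b - 4)*(b^2 + 7*b + 12) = (b - 4)*(b + 4)*(b + 3)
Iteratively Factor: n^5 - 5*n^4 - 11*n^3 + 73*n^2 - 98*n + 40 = (n - 5)*(n^4 - 11*n^2 + 18*n - 8) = (n - 5)*(n + 4)*(n^3 - 4*n^2 + 5*n - 2) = (n - 5)*(n - 2)*(n + 4)*(n^2 - 2*n + 1) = (n - 5)*(n - 2)*(n - 1)*(n + 4)*(n - 1)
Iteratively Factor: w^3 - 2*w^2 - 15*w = (w - 5)*(w^2 + 3*w) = (w - 5)*(w + 3)*(w)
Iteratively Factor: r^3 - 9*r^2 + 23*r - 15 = (r - 5)*(r^2 - 4*r + 3) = (r - 5)*(r - 1)*(r - 3)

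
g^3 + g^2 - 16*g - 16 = (g - 4)*(g + 1)*(g + 4)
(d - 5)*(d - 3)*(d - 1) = d^3 - 9*d^2 + 23*d - 15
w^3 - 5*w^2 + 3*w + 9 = (w - 3)^2*(w + 1)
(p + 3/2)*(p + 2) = p^2 + 7*p/2 + 3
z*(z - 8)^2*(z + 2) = z^4 - 14*z^3 + 32*z^2 + 128*z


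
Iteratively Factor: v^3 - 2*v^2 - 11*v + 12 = (v - 4)*(v^2 + 2*v - 3) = (v - 4)*(v - 1)*(v + 3)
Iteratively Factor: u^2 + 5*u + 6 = (u + 3)*(u + 2)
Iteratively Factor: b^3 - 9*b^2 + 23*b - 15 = (b - 1)*(b^2 - 8*b + 15) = (b - 3)*(b - 1)*(b - 5)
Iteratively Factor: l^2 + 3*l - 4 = (l + 4)*(l - 1)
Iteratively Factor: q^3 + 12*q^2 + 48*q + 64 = (q + 4)*(q^2 + 8*q + 16) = (q + 4)^2*(q + 4)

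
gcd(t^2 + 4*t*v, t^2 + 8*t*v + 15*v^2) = 1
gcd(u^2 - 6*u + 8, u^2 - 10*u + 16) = u - 2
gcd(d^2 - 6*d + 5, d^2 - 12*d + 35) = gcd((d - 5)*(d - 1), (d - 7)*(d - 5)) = d - 5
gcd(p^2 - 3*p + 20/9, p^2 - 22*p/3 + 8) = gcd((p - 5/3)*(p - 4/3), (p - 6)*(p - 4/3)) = p - 4/3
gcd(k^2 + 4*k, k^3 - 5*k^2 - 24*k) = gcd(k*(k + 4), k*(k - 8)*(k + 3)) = k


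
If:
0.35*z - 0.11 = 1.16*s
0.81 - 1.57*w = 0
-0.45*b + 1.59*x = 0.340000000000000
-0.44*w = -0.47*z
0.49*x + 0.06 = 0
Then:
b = -1.19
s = 0.05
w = 0.52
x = -0.12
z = 0.48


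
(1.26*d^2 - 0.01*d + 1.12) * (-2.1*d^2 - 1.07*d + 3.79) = -2.646*d^4 - 1.3272*d^3 + 2.4341*d^2 - 1.2363*d + 4.2448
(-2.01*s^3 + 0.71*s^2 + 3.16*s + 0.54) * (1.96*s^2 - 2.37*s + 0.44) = -3.9396*s^5 + 6.1553*s^4 + 3.6265*s^3 - 6.1184*s^2 + 0.1106*s + 0.2376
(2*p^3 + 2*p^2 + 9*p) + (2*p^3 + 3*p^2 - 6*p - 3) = 4*p^3 + 5*p^2 + 3*p - 3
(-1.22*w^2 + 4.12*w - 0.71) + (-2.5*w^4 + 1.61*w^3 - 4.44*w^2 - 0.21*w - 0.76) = -2.5*w^4 + 1.61*w^3 - 5.66*w^2 + 3.91*w - 1.47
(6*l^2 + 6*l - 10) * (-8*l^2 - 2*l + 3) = -48*l^4 - 60*l^3 + 86*l^2 + 38*l - 30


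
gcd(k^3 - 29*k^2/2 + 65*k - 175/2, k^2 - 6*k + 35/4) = k - 5/2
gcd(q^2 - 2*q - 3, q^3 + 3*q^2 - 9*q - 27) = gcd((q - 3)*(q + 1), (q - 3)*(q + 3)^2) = q - 3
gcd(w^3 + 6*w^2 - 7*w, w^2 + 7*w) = w^2 + 7*w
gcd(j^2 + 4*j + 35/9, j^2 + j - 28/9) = j + 7/3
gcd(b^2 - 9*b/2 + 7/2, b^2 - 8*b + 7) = b - 1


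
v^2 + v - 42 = (v - 6)*(v + 7)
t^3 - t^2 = t^2*(t - 1)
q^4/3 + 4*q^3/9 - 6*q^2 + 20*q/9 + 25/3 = (q/3 + 1/3)*(q - 3)*(q - 5/3)*(q + 5)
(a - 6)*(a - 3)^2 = a^3 - 12*a^2 + 45*a - 54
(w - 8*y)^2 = w^2 - 16*w*y + 64*y^2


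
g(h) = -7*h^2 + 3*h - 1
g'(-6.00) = 87.00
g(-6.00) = -271.00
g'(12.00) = -165.00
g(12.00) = -973.00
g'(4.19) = -55.66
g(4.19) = -111.32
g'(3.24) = -42.36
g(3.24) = -64.76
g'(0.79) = -8.06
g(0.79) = -3.00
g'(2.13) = -26.82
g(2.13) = -26.37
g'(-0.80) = 14.20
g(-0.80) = -7.88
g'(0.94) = -10.16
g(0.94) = -4.37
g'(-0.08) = 4.12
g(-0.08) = -1.28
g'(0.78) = -7.92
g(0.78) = -2.92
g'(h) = 3 - 14*h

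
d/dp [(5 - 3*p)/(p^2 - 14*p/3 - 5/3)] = 3*(9*p^2 - 30*p + 85)/(9*p^4 - 84*p^3 + 166*p^2 + 140*p + 25)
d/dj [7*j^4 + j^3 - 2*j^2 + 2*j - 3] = 28*j^3 + 3*j^2 - 4*j + 2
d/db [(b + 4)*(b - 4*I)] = 2*b + 4 - 4*I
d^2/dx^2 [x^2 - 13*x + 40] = 2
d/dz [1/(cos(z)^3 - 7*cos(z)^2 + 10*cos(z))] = (3*sin(z) + 10*sin(z)/cos(z)^2 - 14*tan(z))/((cos(z) - 5)^2*(cos(z) - 2)^2)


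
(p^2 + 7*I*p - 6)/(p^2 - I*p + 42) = (p + I)/(p - 7*I)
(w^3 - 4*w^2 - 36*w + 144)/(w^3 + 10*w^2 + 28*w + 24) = (w^2 - 10*w + 24)/(w^2 + 4*w + 4)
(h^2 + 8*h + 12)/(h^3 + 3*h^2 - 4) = (h + 6)/(h^2 + h - 2)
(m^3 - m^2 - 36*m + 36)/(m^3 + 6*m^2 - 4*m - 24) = (m^2 - 7*m + 6)/(m^2 - 4)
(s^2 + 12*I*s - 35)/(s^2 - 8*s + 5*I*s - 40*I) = (s + 7*I)/(s - 8)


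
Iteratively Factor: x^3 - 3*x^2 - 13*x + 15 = (x - 5)*(x^2 + 2*x - 3) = (x - 5)*(x + 3)*(x - 1)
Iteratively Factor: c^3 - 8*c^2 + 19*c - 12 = (c - 3)*(c^2 - 5*c + 4) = (c - 3)*(c - 1)*(c - 4)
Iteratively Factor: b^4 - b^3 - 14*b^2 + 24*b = (b + 4)*(b^3 - 5*b^2 + 6*b) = (b - 3)*(b + 4)*(b^2 - 2*b) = (b - 3)*(b - 2)*(b + 4)*(b)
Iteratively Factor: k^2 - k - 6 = (k - 3)*(k + 2)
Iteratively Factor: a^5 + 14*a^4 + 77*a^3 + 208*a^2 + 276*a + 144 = (a + 2)*(a^4 + 12*a^3 + 53*a^2 + 102*a + 72) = (a + 2)*(a + 3)*(a^3 + 9*a^2 + 26*a + 24) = (a + 2)^2*(a + 3)*(a^2 + 7*a + 12) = (a + 2)^2*(a + 3)^2*(a + 4)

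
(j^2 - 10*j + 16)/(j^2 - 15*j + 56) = (j - 2)/(j - 7)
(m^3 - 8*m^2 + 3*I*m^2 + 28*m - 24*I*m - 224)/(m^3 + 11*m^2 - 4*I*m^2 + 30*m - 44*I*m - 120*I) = (m^2 + m*(-8 + 7*I) - 56*I)/(m^2 + 11*m + 30)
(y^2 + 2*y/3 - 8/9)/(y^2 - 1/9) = (9*y^2 + 6*y - 8)/(9*y^2 - 1)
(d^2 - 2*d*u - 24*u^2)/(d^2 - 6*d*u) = (d + 4*u)/d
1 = 1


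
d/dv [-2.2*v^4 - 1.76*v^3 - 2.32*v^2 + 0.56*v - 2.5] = -8.8*v^3 - 5.28*v^2 - 4.64*v + 0.56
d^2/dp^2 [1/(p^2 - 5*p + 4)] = 2*(-p^2 + 5*p + (2*p - 5)^2 - 4)/(p^2 - 5*p + 4)^3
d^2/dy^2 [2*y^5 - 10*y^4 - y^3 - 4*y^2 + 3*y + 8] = 40*y^3 - 120*y^2 - 6*y - 8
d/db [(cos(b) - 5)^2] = 2*(5 - cos(b))*sin(b)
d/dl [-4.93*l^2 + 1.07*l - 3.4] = 1.07 - 9.86*l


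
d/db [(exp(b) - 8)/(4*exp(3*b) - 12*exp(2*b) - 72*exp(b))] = (-2*exp(3*b) + 27*exp(2*b) - 48*exp(b) - 144)*exp(-b)/(4*(exp(4*b) - 6*exp(3*b) - 27*exp(2*b) + 108*exp(b) + 324))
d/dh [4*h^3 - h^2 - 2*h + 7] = 12*h^2 - 2*h - 2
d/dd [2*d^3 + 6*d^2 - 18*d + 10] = 6*d^2 + 12*d - 18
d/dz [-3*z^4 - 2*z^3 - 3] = z^2*(-12*z - 6)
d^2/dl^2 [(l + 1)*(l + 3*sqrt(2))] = 2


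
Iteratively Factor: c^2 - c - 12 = (c - 4)*(c + 3)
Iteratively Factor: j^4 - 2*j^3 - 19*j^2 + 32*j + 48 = (j + 1)*(j^3 - 3*j^2 - 16*j + 48) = (j - 4)*(j + 1)*(j^2 + j - 12) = (j - 4)*(j - 3)*(j + 1)*(j + 4)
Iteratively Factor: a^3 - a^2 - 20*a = (a + 4)*(a^2 - 5*a) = (a - 5)*(a + 4)*(a)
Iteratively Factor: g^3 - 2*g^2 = (g)*(g^2 - 2*g) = g*(g - 2)*(g)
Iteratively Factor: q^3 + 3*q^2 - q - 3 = (q + 1)*(q^2 + 2*q - 3) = (q - 1)*(q + 1)*(q + 3)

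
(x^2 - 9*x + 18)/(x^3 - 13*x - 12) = (-x^2 + 9*x - 18)/(-x^3 + 13*x + 12)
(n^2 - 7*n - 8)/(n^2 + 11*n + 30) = (n^2 - 7*n - 8)/(n^2 + 11*n + 30)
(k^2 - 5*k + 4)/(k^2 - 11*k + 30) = (k^2 - 5*k + 4)/(k^2 - 11*k + 30)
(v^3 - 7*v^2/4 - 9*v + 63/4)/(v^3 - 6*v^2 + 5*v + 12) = (4*v^2 + 5*v - 21)/(4*(v^2 - 3*v - 4))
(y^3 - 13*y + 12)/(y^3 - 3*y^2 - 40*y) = (-y^3 + 13*y - 12)/(y*(-y^2 + 3*y + 40))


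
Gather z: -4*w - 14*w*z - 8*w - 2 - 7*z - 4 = -12*w + z*(-14*w - 7) - 6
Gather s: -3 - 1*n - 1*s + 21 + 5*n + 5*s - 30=4*n + 4*s - 12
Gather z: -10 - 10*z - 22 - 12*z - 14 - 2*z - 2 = -24*z - 48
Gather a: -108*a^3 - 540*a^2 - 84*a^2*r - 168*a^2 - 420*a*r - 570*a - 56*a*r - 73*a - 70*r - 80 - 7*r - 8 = -108*a^3 + a^2*(-84*r - 708) + a*(-476*r - 643) - 77*r - 88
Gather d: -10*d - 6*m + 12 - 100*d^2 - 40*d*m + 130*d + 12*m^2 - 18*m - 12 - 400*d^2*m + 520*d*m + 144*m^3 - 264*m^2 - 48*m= d^2*(-400*m - 100) + d*(480*m + 120) + 144*m^3 - 252*m^2 - 72*m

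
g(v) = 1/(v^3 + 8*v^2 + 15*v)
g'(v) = (-3*v^2 - 16*v - 15)/(v^3 + 8*v^2 + 15*v)^2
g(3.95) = 0.00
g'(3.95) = -0.00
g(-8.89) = -0.00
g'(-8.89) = -0.00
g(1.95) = 0.01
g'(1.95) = -0.01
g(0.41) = 0.13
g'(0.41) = -0.39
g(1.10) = 0.04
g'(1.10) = -0.05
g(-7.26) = -0.01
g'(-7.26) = -0.01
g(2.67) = 0.01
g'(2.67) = -0.01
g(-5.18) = -0.49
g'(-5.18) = -3.05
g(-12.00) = 0.00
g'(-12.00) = 0.00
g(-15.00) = 0.00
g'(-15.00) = 0.00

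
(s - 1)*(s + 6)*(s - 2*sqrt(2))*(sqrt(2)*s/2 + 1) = sqrt(2)*s^4/2 - s^3 + 5*sqrt(2)*s^3/2 - 5*sqrt(2)*s^2 - 5*s^2 - 10*sqrt(2)*s + 6*s + 12*sqrt(2)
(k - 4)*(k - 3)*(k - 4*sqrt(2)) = k^3 - 7*k^2 - 4*sqrt(2)*k^2 + 12*k + 28*sqrt(2)*k - 48*sqrt(2)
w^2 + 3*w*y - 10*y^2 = (w - 2*y)*(w + 5*y)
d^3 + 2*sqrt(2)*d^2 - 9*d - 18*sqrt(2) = (d - 3)*(d + 3)*(d + 2*sqrt(2))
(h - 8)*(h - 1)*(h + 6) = h^3 - 3*h^2 - 46*h + 48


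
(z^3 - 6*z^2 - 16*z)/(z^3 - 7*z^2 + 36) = z*(z - 8)/(z^2 - 9*z + 18)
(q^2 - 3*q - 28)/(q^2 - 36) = (q^2 - 3*q - 28)/(q^2 - 36)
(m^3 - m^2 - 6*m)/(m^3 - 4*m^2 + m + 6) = m*(m + 2)/(m^2 - m - 2)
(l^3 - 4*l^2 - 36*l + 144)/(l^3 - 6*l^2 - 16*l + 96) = (l + 6)/(l + 4)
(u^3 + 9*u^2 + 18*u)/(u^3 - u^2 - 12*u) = (u + 6)/(u - 4)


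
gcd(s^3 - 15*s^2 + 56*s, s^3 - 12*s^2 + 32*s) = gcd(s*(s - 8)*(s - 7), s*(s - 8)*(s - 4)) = s^2 - 8*s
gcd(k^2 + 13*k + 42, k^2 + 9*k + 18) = k + 6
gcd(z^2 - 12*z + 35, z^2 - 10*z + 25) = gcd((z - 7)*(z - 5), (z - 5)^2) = z - 5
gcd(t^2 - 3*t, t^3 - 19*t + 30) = t - 3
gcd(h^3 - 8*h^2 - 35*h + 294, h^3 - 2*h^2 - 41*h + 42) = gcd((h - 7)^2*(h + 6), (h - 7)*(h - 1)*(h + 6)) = h^2 - h - 42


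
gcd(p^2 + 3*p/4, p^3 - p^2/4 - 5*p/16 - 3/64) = 1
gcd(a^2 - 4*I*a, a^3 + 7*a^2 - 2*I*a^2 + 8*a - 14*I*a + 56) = a - 4*I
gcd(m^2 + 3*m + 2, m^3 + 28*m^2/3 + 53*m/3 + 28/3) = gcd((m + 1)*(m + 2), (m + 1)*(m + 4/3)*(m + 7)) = m + 1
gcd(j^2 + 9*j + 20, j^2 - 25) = j + 5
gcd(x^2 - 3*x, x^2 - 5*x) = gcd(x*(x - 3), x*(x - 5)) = x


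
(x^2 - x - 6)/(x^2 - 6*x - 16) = (x - 3)/(x - 8)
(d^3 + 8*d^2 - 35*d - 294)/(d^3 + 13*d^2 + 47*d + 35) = (d^2 + d - 42)/(d^2 + 6*d + 5)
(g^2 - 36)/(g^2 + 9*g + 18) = (g - 6)/(g + 3)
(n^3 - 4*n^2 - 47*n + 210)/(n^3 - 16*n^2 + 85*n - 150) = (n + 7)/(n - 5)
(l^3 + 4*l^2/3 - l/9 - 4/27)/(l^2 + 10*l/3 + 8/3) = (l^2 - 1/9)/(l + 2)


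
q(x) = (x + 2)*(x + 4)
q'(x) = 2*x + 6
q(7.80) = 115.64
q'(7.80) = 21.60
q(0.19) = 9.18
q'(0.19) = 6.38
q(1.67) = 20.81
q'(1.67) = 9.34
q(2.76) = 32.18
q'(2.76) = 11.52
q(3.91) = 46.75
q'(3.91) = 13.82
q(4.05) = 48.70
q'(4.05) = 14.10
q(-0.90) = 3.41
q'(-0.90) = 4.20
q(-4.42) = 1.02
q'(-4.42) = -2.84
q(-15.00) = 143.00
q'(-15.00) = -24.00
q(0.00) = 8.00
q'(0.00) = 6.00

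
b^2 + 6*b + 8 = (b + 2)*(b + 4)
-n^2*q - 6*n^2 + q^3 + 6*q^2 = (-n + q)*(n + q)*(q + 6)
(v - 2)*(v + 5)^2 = v^3 + 8*v^2 + 5*v - 50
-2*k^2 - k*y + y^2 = (-2*k + y)*(k + y)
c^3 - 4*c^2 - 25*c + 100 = (c - 5)*(c - 4)*(c + 5)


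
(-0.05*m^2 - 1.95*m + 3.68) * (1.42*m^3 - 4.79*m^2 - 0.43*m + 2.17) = -0.071*m^5 - 2.5295*m^4 + 14.5876*m^3 - 16.8972*m^2 - 5.8139*m + 7.9856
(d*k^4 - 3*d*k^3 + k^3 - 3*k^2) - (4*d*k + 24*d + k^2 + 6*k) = d*k^4 - 3*d*k^3 - 4*d*k - 24*d + k^3 - 4*k^2 - 6*k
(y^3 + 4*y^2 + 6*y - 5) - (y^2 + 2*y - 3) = y^3 + 3*y^2 + 4*y - 2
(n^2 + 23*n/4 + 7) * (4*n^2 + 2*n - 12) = 4*n^4 + 25*n^3 + 55*n^2/2 - 55*n - 84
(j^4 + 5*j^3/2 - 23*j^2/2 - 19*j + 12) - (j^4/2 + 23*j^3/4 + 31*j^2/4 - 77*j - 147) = j^4/2 - 13*j^3/4 - 77*j^2/4 + 58*j + 159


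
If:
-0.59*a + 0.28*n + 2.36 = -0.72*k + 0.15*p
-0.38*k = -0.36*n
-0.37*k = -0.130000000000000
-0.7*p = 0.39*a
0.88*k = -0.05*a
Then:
No Solution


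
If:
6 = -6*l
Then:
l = -1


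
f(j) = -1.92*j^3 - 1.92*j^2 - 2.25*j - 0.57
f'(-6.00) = -186.57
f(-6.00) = 358.53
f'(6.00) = -232.65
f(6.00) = -497.91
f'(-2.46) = -27.66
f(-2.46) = 21.93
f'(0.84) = -9.54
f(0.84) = -4.95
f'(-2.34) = -24.80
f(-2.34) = 18.78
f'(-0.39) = -1.63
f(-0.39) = 0.13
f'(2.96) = -64.08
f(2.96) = -73.85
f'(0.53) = -5.90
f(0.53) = -2.59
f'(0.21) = -3.31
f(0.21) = -1.14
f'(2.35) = -43.08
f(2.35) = -41.38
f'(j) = -5.76*j^2 - 3.84*j - 2.25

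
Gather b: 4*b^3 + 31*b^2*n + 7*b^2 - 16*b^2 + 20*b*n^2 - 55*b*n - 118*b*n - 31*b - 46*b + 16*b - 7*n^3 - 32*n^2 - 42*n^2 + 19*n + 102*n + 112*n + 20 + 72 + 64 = 4*b^3 + b^2*(31*n - 9) + b*(20*n^2 - 173*n - 61) - 7*n^3 - 74*n^2 + 233*n + 156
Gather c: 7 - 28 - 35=-56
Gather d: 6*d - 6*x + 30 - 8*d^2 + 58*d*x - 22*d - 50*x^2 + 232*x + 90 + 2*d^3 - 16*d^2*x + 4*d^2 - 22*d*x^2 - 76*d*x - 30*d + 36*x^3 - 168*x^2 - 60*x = 2*d^3 + d^2*(-16*x - 4) + d*(-22*x^2 - 18*x - 46) + 36*x^3 - 218*x^2 + 166*x + 120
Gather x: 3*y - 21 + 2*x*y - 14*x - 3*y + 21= x*(2*y - 14)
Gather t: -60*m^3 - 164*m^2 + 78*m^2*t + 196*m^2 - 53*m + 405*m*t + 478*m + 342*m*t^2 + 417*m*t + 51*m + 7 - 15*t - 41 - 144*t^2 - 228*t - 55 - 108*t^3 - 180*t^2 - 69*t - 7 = -60*m^3 + 32*m^2 + 476*m - 108*t^3 + t^2*(342*m - 324) + t*(78*m^2 + 822*m - 312) - 96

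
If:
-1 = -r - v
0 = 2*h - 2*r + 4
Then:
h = -v - 1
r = 1 - v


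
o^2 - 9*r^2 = (o - 3*r)*(o + 3*r)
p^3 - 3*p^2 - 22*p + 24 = (p - 6)*(p - 1)*(p + 4)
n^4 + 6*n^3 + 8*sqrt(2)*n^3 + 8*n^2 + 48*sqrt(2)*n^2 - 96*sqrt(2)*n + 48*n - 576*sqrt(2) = (n + 6)*(n - 2*sqrt(2))*(n + 4*sqrt(2))*(n + 6*sqrt(2))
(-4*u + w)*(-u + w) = 4*u^2 - 5*u*w + w^2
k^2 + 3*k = k*(k + 3)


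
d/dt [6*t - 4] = 6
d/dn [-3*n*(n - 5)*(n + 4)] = -9*n^2 + 6*n + 60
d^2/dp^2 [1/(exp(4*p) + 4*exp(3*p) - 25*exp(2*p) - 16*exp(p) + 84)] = 4*((-4*exp(3*p) - 9*exp(2*p) + 25*exp(p) + 4)*(exp(4*p) + 4*exp(3*p) - 25*exp(2*p) - 16*exp(p) + 84) + 2*(2*exp(3*p) + 6*exp(2*p) - 25*exp(p) - 8)^2*exp(p))*exp(p)/(exp(4*p) + 4*exp(3*p) - 25*exp(2*p) - 16*exp(p) + 84)^3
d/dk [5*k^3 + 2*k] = 15*k^2 + 2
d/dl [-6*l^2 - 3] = -12*l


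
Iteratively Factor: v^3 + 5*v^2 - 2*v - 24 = (v + 4)*(v^2 + v - 6) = (v + 3)*(v + 4)*(v - 2)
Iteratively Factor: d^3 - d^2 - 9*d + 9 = (d + 3)*(d^2 - 4*d + 3) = (d - 3)*(d + 3)*(d - 1)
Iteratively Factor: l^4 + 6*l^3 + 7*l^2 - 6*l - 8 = (l + 1)*(l^3 + 5*l^2 + 2*l - 8) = (l + 1)*(l + 2)*(l^2 + 3*l - 4) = (l + 1)*(l + 2)*(l + 4)*(l - 1)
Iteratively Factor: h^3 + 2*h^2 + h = (h)*(h^2 + 2*h + 1) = h*(h + 1)*(h + 1)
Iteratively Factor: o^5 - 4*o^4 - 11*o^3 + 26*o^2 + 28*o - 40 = (o + 2)*(o^4 - 6*o^3 + o^2 + 24*o - 20) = (o - 1)*(o + 2)*(o^3 - 5*o^2 - 4*o + 20) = (o - 1)*(o + 2)^2*(o^2 - 7*o + 10) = (o - 2)*(o - 1)*(o + 2)^2*(o - 5)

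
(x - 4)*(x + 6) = x^2 + 2*x - 24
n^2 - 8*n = n*(n - 8)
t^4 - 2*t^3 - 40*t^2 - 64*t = t*(t - 8)*(t + 2)*(t + 4)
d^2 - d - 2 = (d - 2)*(d + 1)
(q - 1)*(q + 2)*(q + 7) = q^3 + 8*q^2 + 5*q - 14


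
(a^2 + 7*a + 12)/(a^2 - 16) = (a + 3)/(a - 4)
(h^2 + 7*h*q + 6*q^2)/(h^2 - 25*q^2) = (h^2 + 7*h*q + 6*q^2)/(h^2 - 25*q^2)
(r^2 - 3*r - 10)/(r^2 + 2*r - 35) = (r + 2)/(r + 7)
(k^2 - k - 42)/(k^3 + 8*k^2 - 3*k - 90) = (k - 7)/(k^2 + 2*k - 15)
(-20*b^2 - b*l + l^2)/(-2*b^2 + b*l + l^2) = (-20*b^2 - b*l + l^2)/(-2*b^2 + b*l + l^2)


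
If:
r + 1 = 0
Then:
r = -1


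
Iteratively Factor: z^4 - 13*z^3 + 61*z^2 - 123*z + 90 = (z - 2)*(z^3 - 11*z^2 + 39*z - 45) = (z - 5)*(z - 2)*(z^2 - 6*z + 9) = (z - 5)*(z - 3)*(z - 2)*(z - 3)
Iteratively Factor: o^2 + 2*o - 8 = (o + 4)*(o - 2)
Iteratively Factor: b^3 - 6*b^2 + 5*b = (b)*(b^2 - 6*b + 5) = b*(b - 1)*(b - 5)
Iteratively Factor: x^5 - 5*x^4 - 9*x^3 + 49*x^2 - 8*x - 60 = (x - 5)*(x^4 - 9*x^2 + 4*x + 12) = (x - 5)*(x - 2)*(x^3 + 2*x^2 - 5*x - 6) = (x - 5)*(x - 2)*(x + 3)*(x^2 - x - 2) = (x - 5)*(x - 2)^2*(x + 3)*(x + 1)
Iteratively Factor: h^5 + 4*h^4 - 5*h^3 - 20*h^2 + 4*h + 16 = (h - 2)*(h^4 + 6*h^3 + 7*h^2 - 6*h - 8) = (h - 2)*(h + 2)*(h^3 + 4*h^2 - h - 4) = (h - 2)*(h + 1)*(h + 2)*(h^2 + 3*h - 4) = (h - 2)*(h + 1)*(h + 2)*(h + 4)*(h - 1)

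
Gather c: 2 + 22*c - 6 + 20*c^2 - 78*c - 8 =20*c^2 - 56*c - 12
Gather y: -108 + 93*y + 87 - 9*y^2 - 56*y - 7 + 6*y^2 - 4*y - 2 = -3*y^2 + 33*y - 30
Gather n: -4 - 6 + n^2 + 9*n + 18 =n^2 + 9*n + 8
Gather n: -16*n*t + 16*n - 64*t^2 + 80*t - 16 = n*(16 - 16*t) - 64*t^2 + 80*t - 16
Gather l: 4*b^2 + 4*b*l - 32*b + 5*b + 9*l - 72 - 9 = 4*b^2 - 27*b + l*(4*b + 9) - 81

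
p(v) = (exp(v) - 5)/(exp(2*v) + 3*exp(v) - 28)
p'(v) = (exp(v) - 5)*(-2*exp(2*v) - 3*exp(v))/(exp(2*v) + 3*exp(v) - 28)^2 + exp(v)/(exp(2*v) + 3*exp(v) - 28)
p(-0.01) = 0.17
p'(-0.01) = -0.01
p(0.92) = 0.18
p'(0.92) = 0.07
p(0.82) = 0.17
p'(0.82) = 0.04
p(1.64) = 0.01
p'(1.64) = 0.31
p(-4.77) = 0.18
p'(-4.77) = -0.00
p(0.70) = 0.17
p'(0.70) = 0.02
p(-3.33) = 0.18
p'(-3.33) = -0.00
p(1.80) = 0.04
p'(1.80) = 0.09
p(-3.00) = 0.18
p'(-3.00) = 0.00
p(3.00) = 0.03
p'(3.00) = -0.02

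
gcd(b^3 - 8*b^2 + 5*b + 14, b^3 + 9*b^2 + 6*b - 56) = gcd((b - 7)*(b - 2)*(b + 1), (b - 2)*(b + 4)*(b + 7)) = b - 2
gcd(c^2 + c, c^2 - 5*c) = c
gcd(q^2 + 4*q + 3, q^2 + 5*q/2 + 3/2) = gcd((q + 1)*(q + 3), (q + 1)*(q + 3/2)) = q + 1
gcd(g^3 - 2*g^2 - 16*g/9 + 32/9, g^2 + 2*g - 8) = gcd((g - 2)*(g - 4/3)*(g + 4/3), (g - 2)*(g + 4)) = g - 2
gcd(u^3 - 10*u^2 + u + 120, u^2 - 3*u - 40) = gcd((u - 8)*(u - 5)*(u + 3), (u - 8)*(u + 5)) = u - 8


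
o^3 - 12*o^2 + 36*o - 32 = (o - 8)*(o - 2)^2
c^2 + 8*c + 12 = (c + 2)*(c + 6)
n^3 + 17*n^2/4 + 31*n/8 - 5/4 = (n - 1/4)*(n + 2)*(n + 5/2)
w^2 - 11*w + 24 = (w - 8)*(w - 3)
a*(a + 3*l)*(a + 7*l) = a^3 + 10*a^2*l + 21*a*l^2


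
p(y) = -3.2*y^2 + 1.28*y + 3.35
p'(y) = 1.28 - 6.4*y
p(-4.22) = -59.04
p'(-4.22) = 28.29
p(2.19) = -9.19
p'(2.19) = -12.74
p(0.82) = 2.25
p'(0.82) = -3.97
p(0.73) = 2.58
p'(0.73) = -3.39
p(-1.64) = -7.36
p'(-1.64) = 11.78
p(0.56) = 3.06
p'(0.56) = -2.30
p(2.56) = -14.34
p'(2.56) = -15.10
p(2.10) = -8.07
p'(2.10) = -12.16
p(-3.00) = -29.29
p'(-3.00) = 20.48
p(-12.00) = -472.81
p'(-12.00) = 78.08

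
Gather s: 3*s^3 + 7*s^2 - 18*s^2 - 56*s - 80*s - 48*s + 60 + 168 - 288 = 3*s^3 - 11*s^2 - 184*s - 60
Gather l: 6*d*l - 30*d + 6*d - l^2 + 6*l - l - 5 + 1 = -24*d - l^2 + l*(6*d + 5) - 4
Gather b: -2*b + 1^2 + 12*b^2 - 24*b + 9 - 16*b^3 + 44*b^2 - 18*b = -16*b^3 + 56*b^2 - 44*b + 10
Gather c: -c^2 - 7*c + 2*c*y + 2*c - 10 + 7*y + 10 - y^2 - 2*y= -c^2 + c*(2*y - 5) - y^2 + 5*y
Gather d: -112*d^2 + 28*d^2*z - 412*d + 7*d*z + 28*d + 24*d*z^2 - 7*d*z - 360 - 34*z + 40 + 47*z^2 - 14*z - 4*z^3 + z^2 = d^2*(28*z - 112) + d*(24*z^2 - 384) - 4*z^3 + 48*z^2 - 48*z - 320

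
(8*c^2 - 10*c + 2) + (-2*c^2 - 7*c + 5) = 6*c^2 - 17*c + 7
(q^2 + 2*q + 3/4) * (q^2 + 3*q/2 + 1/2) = q^4 + 7*q^3/2 + 17*q^2/4 + 17*q/8 + 3/8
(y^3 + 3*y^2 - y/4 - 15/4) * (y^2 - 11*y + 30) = y^5 - 8*y^4 - 13*y^3/4 + 89*y^2 + 135*y/4 - 225/2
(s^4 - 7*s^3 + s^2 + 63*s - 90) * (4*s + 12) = 4*s^5 - 16*s^4 - 80*s^3 + 264*s^2 + 396*s - 1080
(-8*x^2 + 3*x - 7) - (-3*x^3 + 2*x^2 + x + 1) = 3*x^3 - 10*x^2 + 2*x - 8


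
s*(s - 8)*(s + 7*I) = s^3 - 8*s^2 + 7*I*s^2 - 56*I*s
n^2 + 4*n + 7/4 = (n + 1/2)*(n + 7/2)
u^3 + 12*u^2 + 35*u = u*(u + 5)*(u + 7)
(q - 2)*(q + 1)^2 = q^3 - 3*q - 2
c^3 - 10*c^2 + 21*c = c*(c - 7)*(c - 3)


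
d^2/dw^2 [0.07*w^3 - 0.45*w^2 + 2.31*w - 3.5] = 0.42*w - 0.9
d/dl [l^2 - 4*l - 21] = 2*l - 4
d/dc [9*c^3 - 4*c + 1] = 27*c^2 - 4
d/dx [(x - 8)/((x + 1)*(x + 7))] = (-x^2 + 16*x + 71)/(x^4 + 16*x^3 + 78*x^2 + 112*x + 49)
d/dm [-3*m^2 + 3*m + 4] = 3 - 6*m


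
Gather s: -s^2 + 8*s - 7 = -s^2 + 8*s - 7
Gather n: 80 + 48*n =48*n + 80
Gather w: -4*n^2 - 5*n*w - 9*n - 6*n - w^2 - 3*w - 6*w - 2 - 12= -4*n^2 - 15*n - w^2 + w*(-5*n - 9) - 14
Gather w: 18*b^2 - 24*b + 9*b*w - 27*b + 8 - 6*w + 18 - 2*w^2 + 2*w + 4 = 18*b^2 - 51*b - 2*w^2 + w*(9*b - 4) + 30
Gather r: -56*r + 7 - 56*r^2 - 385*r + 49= -56*r^2 - 441*r + 56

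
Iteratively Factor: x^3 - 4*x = (x + 2)*(x^2 - 2*x) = (x - 2)*(x + 2)*(x)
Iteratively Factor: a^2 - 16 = (a - 4)*(a + 4)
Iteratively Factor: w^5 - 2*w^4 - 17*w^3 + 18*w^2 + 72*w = (w - 3)*(w^4 + w^3 - 14*w^2 - 24*w) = w*(w - 3)*(w^3 + w^2 - 14*w - 24) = w*(w - 3)*(w + 2)*(w^2 - w - 12) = w*(w - 3)*(w + 2)*(w + 3)*(w - 4)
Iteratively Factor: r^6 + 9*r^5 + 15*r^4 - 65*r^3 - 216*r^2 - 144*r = (r + 3)*(r^5 + 6*r^4 - 3*r^3 - 56*r^2 - 48*r) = r*(r + 3)*(r^4 + 6*r^3 - 3*r^2 - 56*r - 48) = r*(r + 3)*(r + 4)*(r^3 + 2*r^2 - 11*r - 12) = r*(r - 3)*(r + 3)*(r + 4)*(r^2 + 5*r + 4) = r*(r - 3)*(r + 1)*(r + 3)*(r + 4)*(r + 4)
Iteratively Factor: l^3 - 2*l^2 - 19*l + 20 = (l + 4)*(l^2 - 6*l + 5) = (l - 1)*(l + 4)*(l - 5)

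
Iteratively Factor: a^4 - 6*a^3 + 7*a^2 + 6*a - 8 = (a - 1)*(a^3 - 5*a^2 + 2*a + 8) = (a - 1)*(a + 1)*(a^2 - 6*a + 8) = (a - 4)*(a - 1)*(a + 1)*(a - 2)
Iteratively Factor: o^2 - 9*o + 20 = (o - 4)*(o - 5)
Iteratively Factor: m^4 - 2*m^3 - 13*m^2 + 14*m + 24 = (m + 3)*(m^3 - 5*m^2 + 2*m + 8) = (m - 4)*(m + 3)*(m^2 - m - 2) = (m - 4)*(m + 1)*(m + 3)*(m - 2)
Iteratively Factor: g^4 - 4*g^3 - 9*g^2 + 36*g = (g - 3)*(g^3 - g^2 - 12*g) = (g - 4)*(g - 3)*(g^2 + 3*g) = g*(g - 4)*(g - 3)*(g + 3)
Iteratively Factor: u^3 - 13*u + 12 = (u - 3)*(u^2 + 3*u - 4) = (u - 3)*(u - 1)*(u + 4)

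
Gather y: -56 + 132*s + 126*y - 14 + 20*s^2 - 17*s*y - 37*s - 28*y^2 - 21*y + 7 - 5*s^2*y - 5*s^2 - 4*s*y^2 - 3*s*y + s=15*s^2 + 96*s + y^2*(-4*s - 28) + y*(-5*s^2 - 20*s + 105) - 63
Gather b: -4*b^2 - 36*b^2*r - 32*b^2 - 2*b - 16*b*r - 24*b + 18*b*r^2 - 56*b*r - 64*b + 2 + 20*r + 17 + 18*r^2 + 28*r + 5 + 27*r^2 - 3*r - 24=b^2*(-36*r - 36) + b*(18*r^2 - 72*r - 90) + 45*r^2 + 45*r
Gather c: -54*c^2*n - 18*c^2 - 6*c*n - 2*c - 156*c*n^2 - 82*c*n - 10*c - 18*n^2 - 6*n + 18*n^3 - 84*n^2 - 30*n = c^2*(-54*n - 18) + c*(-156*n^2 - 88*n - 12) + 18*n^3 - 102*n^2 - 36*n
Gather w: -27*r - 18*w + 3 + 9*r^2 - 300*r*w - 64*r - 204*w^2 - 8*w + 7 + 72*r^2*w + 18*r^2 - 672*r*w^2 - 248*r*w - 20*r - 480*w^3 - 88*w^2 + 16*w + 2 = 27*r^2 - 111*r - 480*w^3 + w^2*(-672*r - 292) + w*(72*r^2 - 548*r - 10) + 12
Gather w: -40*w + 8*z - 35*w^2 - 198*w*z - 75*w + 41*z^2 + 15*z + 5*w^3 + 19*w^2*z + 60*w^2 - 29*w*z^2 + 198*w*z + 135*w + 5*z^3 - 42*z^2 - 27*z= 5*w^3 + w^2*(19*z + 25) + w*(20 - 29*z^2) + 5*z^3 - z^2 - 4*z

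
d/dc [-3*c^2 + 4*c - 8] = 4 - 6*c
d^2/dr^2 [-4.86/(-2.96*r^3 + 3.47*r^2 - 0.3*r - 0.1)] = ((33.7284 - 86.3136*r)*(2.96*r^3 - 3.47*r^2 + 0.3*r + 0.1) + 4.86*(8.88*r^2 - 6.94*r + 0.3)*(17.76*r^2 - 13.88*r + 0.6))/(2.96*r^3 - 3.47*r^2 + 0.3*r + 0.1)^3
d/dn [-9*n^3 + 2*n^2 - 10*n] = -27*n^2 + 4*n - 10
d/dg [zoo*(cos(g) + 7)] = zoo*sin(g)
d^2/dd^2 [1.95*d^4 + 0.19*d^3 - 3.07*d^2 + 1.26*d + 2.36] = 23.4*d^2 + 1.14*d - 6.14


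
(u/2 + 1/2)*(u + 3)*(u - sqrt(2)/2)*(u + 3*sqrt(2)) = u^4/2 + 5*sqrt(2)*u^3/4 + 2*u^3 + 5*sqrt(2)*u^2 - 6*u + 15*sqrt(2)*u/4 - 9/2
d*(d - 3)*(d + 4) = d^3 + d^2 - 12*d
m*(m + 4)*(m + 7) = m^3 + 11*m^2 + 28*m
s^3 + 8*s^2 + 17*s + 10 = (s + 1)*(s + 2)*(s + 5)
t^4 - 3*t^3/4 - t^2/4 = t^2*(t - 1)*(t + 1/4)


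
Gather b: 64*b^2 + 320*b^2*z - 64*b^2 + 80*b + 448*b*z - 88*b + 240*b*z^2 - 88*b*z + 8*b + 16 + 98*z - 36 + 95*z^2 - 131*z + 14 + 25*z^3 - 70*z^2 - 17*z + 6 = 320*b^2*z + b*(240*z^2 + 360*z) + 25*z^3 + 25*z^2 - 50*z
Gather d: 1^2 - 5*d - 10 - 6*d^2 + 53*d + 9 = -6*d^2 + 48*d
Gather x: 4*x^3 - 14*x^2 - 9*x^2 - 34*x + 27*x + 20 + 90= 4*x^3 - 23*x^2 - 7*x + 110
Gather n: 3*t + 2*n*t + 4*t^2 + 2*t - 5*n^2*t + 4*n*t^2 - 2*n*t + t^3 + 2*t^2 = -5*n^2*t + 4*n*t^2 + t^3 + 6*t^2 + 5*t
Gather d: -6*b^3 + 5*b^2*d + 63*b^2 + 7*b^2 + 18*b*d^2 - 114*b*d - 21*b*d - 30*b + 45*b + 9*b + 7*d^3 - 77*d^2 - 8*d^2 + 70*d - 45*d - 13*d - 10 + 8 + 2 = -6*b^3 + 70*b^2 + 24*b + 7*d^3 + d^2*(18*b - 85) + d*(5*b^2 - 135*b + 12)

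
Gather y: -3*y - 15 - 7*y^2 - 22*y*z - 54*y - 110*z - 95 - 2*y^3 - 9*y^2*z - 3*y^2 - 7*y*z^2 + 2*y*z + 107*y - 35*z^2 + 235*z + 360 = -2*y^3 + y^2*(-9*z - 10) + y*(-7*z^2 - 20*z + 50) - 35*z^2 + 125*z + 250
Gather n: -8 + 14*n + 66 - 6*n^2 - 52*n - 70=-6*n^2 - 38*n - 12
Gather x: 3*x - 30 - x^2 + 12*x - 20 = -x^2 + 15*x - 50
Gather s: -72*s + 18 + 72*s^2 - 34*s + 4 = 72*s^2 - 106*s + 22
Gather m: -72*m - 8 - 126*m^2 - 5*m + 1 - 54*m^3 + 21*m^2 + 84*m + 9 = -54*m^3 - 105*m^2 + 7*m + 2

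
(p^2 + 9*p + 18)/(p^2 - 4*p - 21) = (p + 6)/(p - 7)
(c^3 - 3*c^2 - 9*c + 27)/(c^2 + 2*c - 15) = (c^2 - 9)/(c + 5)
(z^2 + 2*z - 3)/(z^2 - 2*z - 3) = (-z^2 - 2*z + 3)/(-z^2 + 2*z + 3)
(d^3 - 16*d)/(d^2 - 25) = d*(d^2 - 16)/(d^2 - 25)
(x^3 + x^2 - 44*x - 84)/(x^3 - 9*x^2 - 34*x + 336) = (x + 2)/(x - 8)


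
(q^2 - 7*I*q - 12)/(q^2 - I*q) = (q^2 - 7*I*q - 12)/(q*(q - I))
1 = 1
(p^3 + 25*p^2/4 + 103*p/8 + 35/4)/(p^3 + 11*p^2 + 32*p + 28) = (8*p^2 + 34*p + 35)/(8*(p^2 + 9*p + 14))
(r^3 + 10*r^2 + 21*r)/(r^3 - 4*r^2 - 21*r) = (r + 7)/(r - 7)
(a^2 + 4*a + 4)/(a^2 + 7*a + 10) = (a + 2)/(a + 5)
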